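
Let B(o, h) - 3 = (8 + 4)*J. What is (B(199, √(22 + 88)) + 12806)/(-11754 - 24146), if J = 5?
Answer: -12869/35900 ≈ -0.35847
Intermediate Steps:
B(o, h) = 63 (B(o, h) = 3 + (8 + 4)*5 = 3 + 12*5 = 3 + 60 = 63)
(B(199, √(22 + 88)) + 12806)/(-11754 - 24146) = (63 + 12806)/(-11754 - 24146) = 12869/(-35900) = 12869*(-1/35900) = -12869/35900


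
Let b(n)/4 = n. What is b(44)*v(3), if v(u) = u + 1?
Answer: 704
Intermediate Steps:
v(u) = 1 + u
b(n) = 4*n
b(44)*v(3) = (4*44)*(1 + 3) = 176*4 = 704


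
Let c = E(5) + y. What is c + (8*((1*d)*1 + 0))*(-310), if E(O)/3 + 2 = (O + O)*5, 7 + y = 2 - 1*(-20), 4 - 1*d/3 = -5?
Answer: -66801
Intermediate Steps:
d = 27 (d = 12 - 3*(-5) = 12 + 15 = 27)
y = 15 (y = -7 + (2 - 1*(-20)) = -7 + (2 + 20) = -7 + 22 = 15)
E(O) = -6 + 30*O (E(O) = -6 + 3*((O + O)*5) = -6 + 3*((2*O)*5) = -6 + 3*(10*O) = -6 + 30*O)
c = 159 (c = (-6 + 30*5) + 15 = (-6 + 150) + 15 = 144 + 15 = 159)
c + (8*((1*d)*1 + 0))*(-310) = 159 + (8*((1*27)*1 + 0))*(-310) = 159 + (8*(27*1 + 0))*(-310) = 159 + (8*(27 + 0))*(-310) = 159 + (8*27)*(-310) = 159 + 216*(-310) = 159 - 66960 = -66801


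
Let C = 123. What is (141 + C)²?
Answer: 69696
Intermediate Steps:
(141 + C)² = (141 + 123)² = 264² = 69696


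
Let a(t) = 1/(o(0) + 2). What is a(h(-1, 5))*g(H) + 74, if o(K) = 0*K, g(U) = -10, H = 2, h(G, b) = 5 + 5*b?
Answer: 69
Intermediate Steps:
o(K) = 0
a(t) = ½ (a(t) = 1/(0 + 2) = 1/2 = ½)
a(h(-1, 5))*g(H) + 74 = (½)*(-10) + 74 = -5 + 74 = 69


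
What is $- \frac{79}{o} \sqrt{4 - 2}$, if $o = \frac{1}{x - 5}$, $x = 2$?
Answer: $237 \sqrt{2} \approx 335.17$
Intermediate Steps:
$o = - \frac{1}{3}$ ($o = \frac{1}{2 - 5} = \frac{1}{-3} = - \frac{1}{3} \approx -0.33333$)
$- \frac{79}{o} \sqrt{4 - 2} = - \frac{79}{- \frac{1}{3}} \sqrt{4 - 2} = \left(-79\right) \left(-3\right) \sqrt{2} = 237 \sqrt{2}$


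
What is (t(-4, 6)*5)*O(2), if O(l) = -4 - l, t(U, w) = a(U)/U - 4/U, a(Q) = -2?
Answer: -45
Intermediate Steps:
t(U, w) = -6/U (t(U, w) = -2/U - 4/U = -6/U)
(t(-4, 6)*5)*O(2) = (-6/(-4)*5)*(-4 - 1*2) = (-6*(-1/4)*5)*(-4 - 2) = ((3/2)*5)*(-6) = (15/2)*(-6) = -45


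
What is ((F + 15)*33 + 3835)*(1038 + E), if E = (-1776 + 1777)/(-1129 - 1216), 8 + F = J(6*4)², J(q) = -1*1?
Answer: 9977412791/2345 ≈ 4.2548e+6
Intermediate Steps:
J(q) = -1
F = -7 (F = -8 + (-1)² = -8 + 1 = -7)
E = -1/2345 (E = 1/(-2345) = 1*(-1/2345) = -1/2345 ≈ -0.00042644)
((F + 15)*33 + 3835)*(1038 + E) = ((-7 + 15)*33 + 3835)*(1038 - 1/2345) = (8*33 + 3835)*(2434109/2345) = (264 + 3835)*(2434109/2345) = 4099*(2434109/2345) = 9977412791/2345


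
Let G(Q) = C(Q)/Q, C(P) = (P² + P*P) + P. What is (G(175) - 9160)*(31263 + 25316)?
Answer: -498404411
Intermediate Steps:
C(P) = P + 2*P² (C(P) = (P² + P²) + P = 2*P² + P = P + 2*P²)
G(Q) = 1 + 2*Q (G(Q) = (Q*(1 + 2*Q))/Q = 1 + 2*Q)
(G(175) - 9160)*(31263 + 25316) = ((1 + 2*175) - 9160)*(31263 + 25316) = ((1 + 350) - 9160)*56579 = (351 - 9160)*56579 = -8809*56579 = -498404411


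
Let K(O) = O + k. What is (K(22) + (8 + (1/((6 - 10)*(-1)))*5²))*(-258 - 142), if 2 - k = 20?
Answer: -7300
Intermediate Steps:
k = -18 (k = 2 - 1*20 = 2 - 20 = -18)
K(O) = -18 + O (K(O) = O - 18 = -18 + O)
(K(22) + (8 + (1/((6 - 10)*(-1)))*5²))*(-258 - 142) = ((-18 + 22) + (8 + (1/((6 - 10)*(-1)))*5²))*(-258 - 142) = (4 + (8 + (-1/(-4))*25))*(-400) = (4 + (8 - ¼*(-1)*25))*(-400) = (4 + (8 + (¼)*25))*(-400) = (4 + (8 + 25/4))*(-400) = (4 + 57/4)*(-400) = (73/4)*(-400) = -7300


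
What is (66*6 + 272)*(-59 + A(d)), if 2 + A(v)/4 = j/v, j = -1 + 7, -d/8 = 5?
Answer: -225784/5 ≈ -45157.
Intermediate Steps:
d = -40 (d = -8*5 = -40)
j = 6
A(v) = -8 + 24/v (A(v) = -8 + 4*(6/v) = -8 + 24/v)
(66*6 + 272)*(-59 + A(d)) = (66*6 + 272)*(-59 + (-8 + 24/(-40))) = (396 + 272)*(-59 + (-8 + 24*(-1/40))) = 668*(-59 + (-8 - 3/5)) = 668*(-59 - 43/5) = 668*(-338/5) = -225784/5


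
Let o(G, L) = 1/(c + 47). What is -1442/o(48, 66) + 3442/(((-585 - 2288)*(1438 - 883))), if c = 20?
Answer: -154052475652/1594515 ≈ -96614.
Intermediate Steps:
o(G, L) = 1/67 (o(G, L) = 1/(20 + 47) = 1/67)
-1442/o(48, 66) + 3442/(((-585 - 2288)*(1438 - 883))) = -1442/1/67 + 3442/(((-585 - 2288)*(1438 - 883))) = -1442*67 + 3442/((-2873*555)) = -96614 + 3442/(-1594515) = -96614 + 3442*(-1/1594515) = -96614 - 3442/1594515 = -154052475652/1594515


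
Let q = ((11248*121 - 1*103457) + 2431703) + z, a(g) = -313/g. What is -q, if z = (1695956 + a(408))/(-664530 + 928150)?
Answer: -79361127371515/21511392 ≈ -3.6893e+6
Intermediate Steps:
z = 138389947/21511392 (z = (1695956 - 313/408)/(-664530 + 928150) = (1695956 - 313*1/408)/263620 = (1695956 - 313/408)*(1/263620) = (691949735/408)*(1/263620) = 138389947/21511392 ≈ 6.4333)
q = 79361127371515/21511392 (q = ((11248*121 - 1*103457) + 2431703) + 138389947/21511392 = ((1361008 - 103457) + 2431703) + 138389947/21511392 = (1257551 + 2431703) + 138389947/21511392 = 3689254 + 138389947/21511392 = 79361127371515/21511392 ≈ 3.6893e+6)
-q = -1*79361127371515/21511392 = -79361127371515/21511392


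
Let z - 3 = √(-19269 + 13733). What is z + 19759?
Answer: 19762 + 4*I*√346 ≈ 19762.0 + 74.404*I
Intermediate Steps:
z = 3 + 4*I*√346 (z = 3 + √(-19269 + 13733) = 3 + √(-5536) = 3 + 4*I*√346 ≈ 3.0 + 74.404*I)
z + 19759 = (3 + 4*I*√346) + 19759 = 19762 + 4*I*√346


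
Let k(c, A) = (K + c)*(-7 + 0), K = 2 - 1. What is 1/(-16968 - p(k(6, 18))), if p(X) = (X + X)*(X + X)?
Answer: -1/26572 ≈ -3.7634e-5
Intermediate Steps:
K = 1
k(c, A) = -7 - 7*c (k(c, A) = (1 + c)*(-7 + 0) = (1 + c)*(-7) = -7 - 7*c)
p(X) = 4*X**2 (p(X) = (2*X)*(2*X) = 4*X**2)
1/(-16968 - p(k(6, 18))) = 1/(-16968 - 4*(-7 - 7*6)**2) = 1/(-16968 - 4*(-7 - 42)**2) = 1/(-16968 - 4*(-49)**2) = 1/(-16968 - 4*2401) = 1/(-16968 - 1*9604) = 1/(-16968 - 9604) = 1/(-26572) = -1/26572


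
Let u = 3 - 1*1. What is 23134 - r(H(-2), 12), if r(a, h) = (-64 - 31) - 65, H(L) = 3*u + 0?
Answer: 23294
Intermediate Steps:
u = 2 (u = 3 - 1 = 2)
H(L) = 6 (H(L) = 3*2 + 0 = 6 + 0 = 6)
r(a, h) = -160 (r(a, h) = -95 - 65 = -160)
23134 - r(H(-2), 12) = 23134 - 1*(-160) = 23134 + 160 = 23294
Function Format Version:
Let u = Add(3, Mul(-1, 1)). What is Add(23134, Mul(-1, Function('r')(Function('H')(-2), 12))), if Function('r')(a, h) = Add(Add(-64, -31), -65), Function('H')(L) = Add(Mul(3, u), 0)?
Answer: 23294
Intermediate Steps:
u = 2 (u = Add(3, -1) = 2)
Function('H')(L) = 6 (Function('H')(L) = Add(Mul(3, 2), 0) = Add(6, 0) = 6)
Function('r')(a, h) = -160 (Function('r')(a, h) = Add(-95, -65) = -160)
Add(23134, Mul(-1, Function('r')(Function('H')(-2), 12))) = Add(23134, Mul(-1, -160)) = Add(23134, 160) = 23294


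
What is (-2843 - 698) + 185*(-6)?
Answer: -4651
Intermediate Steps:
(-2843 - 698) + 185*(-6) = -3541 - 1110 = -4651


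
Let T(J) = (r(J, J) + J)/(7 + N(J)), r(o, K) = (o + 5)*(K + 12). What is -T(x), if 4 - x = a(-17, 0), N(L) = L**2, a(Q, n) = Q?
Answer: -879/448 ≈ -1.9621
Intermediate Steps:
r(o, K) = (5 + o)*(12 + K)
x = 21 (x = 4 - 1*(-17) = 4 + 17 = 21)
T(J) = (60 + J**2 + 18*J)/(7 + J**2) (T(J) = ((60 + 5*J + 12*J + J*J) + J)/(7 + J**2) = ((60 + 5*J + 12*J + J**2) + J)/(7 + J**2) = ((60 + J**2 + 17*J) + J)/(7 + J**2) = (60 + J**2 + 18*J)/(7 + J**2))
-T(x) = -(60 + 21**2 + 18*21)/(7 + 21**2) = -(60 + 441 + 378)/(7 + 441) = -879/448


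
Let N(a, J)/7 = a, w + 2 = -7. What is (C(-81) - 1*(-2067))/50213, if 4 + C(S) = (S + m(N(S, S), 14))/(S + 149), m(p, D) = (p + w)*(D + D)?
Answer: 124075/3414484 ≈ 0.036338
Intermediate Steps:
w = -9 (w = -2 - 7 = -9)
N(a, J) = 7*a
m(p, D) = 2*D*(-9 + p) (m(p, D) = (p - 9)*(D + D) = (-9 + p)*(2*D) = 2*D*(-9 + p))
C(S) = -4 + (-252 + 197*S)/(149 + S) (C(S) = -4 + (S + 2*14*(-9 + 7*S))/(S + 149) = -4 + (S + (-252 + 196*S))/(149 + S) = -4 + (-252 + 197*S)/(149 + S))
(C(-81) - 1*(-2067))/50213 = ((-848 + 193*(-81))/(149 - 81) - 1*(-2067))/50213 = ((-848 - 15633)/68 + 2067)*(1/50213) = ((1/68)*(-16481) + 2067)*(1/50213) = (-16481/68 + 2067)*(1/50213) = (124075/68)*(1/50213) = 124075/3414484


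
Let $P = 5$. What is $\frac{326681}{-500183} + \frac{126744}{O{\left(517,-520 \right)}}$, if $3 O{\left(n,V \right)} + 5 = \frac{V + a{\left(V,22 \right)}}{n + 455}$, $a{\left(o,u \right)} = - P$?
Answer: $- \frac{61620715108139}{897828485} \approx -68633.0$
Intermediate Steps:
$a{\left(o,u \right)} = -5$ ($a{\left(o,u \right)} = \left(-1\right) 5 = -5$)
$O{\left(n,V \right)} = - \frac{5}{3} + \frac{-5 + V}{3 \left(455 + n\right)}$ ($O{\left(n,V \right)} = - \frac{5}{3} + \frac{\left(V - 5\right) \frac{1}{n + 455}}{3} = - \frac{5}{3} + \frac{\left(-5 + V\right) \frac{1}{455 + n}}{3} = - \frac{5}{3} + \frac{\frac{1}{455 + n} \left(-5 + V\right)}{3} = - \frac{5}{3} + \frac{-5 + V}{3 \left(455 + n\right)}$)
$\frac{326681}{-500183} + \frac{126744}{O{\left(517,-520 \right)}} = \frac{326681}{-500183} + \frac{126744}{\frac{1}{3} \frac{1}{455 + 517} \left(-2280 - 520 - 2585\right)} = 326681 \left(- \frac{1}{500183}\right) + \frac{126744}{\frac{1}{3} \cdot \frac{1}{972} \left(-2280 - 520 - 2585\right)} = - \frac{326681}{500183} + \frac{126744}{\frac{1}{3} \cdot \frac{1}{972} \left(-5385\right)} = - \frac{326681}{500183} + \frac{126744}{- \frac{1795}{972}} = - \frac{326681}{500183} + 126744 \left(- \frac{972}{1795}\right) = - \frac{326681}{500183} - \frac{123195168}{1795} = - \frac{61620715108139}{897828485}$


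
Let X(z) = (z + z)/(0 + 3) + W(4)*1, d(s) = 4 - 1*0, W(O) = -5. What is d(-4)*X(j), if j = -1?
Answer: -68/3 ≈ -22.667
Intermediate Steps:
d(s) = 4 (d(s) = 4 + 0 = 4)
X(z) = -5 + 2*z/3 (X(z) = (z + z)/(0 + 3) - 5*1 = (2*z)/3 - 5 = (2*z)*(⅓) - 5 = 2*z/3 - 5 = -5 + 2*z/3)
d(-4)*X(j) = 4*(-5 + (⅔)*(-1)) = 4*(-5 - ⅔) = 4*(-17/3) = -68/3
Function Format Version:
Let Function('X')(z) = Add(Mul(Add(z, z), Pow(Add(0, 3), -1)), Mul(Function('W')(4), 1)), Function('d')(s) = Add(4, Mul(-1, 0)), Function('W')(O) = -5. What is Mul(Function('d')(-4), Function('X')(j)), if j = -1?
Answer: Rational(-68, 3) ≈ -22.667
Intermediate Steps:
Function('d')(s) = 4 (Function('d')(s) = Add(4, 0) = 4)
Function('X')(z) = Add(-5, Mul(Rational(2, 3), z)) (Function('X')(z) = Add(Mul(Add(z, z), Pow(Add(0, 3), -1)), Mul(-5, 1)) = Add(Mul(Mul(2, z), Pow(3, -1)), -5) = Add(Mul(Mul(2, z), Rational(1, 3)), -5) = Add(Mul(Rational(2, 3), z), -5) = Add(-5, Mul(Rational(2, 3), z)))
Mul(Function('d')(-4), Function('X')(j)) = Mul(4, Add(-5, Mul(Rational(2, 3), -1))) = Mul(4, Add(-5, Rational(-2, 3))) = Mul(4, Rational(-17, 3)) = Rational(-68, 3)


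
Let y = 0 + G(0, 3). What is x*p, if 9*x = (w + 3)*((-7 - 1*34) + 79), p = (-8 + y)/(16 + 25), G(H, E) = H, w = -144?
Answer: 14288/123 ≈ 116.16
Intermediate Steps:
y = 0 (y = 0 + 0 = 0)
p = -8/41 (p = (-8 + 0)/(16 + 25) = -8/41 ≈ -0.19512)
x = -1786/3 (x = ((-144 + 3)*((-7 - 1*34) + 79))/9 = (-141*((-7 - 34) + 79))/9 = (-141*(-41 + 79))/9 = (-141*38)/9 = (1/9)*(-5358) = -1786/3 ≈ -595.33)
x*p = -1786/3*(-8/41) = 14288/123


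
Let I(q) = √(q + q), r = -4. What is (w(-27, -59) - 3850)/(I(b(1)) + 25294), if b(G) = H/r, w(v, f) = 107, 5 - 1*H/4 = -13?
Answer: -47337721/319893236 + 11229*I/319893236 ≈ -0.14798 + 3.5102e-5*I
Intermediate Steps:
H = 72 (H = 20 - 4*(-13) = 20 + 52 = 72)
b(G) = -18 (b(G) = 72/(-4) = 72*(-¼) = -18)
I(q) = √2*√q (I(q) = √(2*q) = √2*√q)
(w(-27, -59) - 3850)/(I(b(1)) + 25294) = (107 - 3850)/(√2*√(-18) + 25294) = -3743/(√2*(3*I*√2) + 25294) = -3743/(6*I + 25294) = -3743*(25294 - 6*I)/639786472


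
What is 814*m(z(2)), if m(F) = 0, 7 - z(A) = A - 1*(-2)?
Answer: 0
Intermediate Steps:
z(A) = 5 - A (z(A) = 7 - (A - 1*(-2)) = 7 - (A + 2) = 7 - (2 + A) = 7 + (-2 - A) = 5 - A)
814*m(z(2)) = 814*0 = 0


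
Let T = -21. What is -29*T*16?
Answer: 9744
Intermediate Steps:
-29*T*16 = -29*(-21)*16 = 609*16 = 9744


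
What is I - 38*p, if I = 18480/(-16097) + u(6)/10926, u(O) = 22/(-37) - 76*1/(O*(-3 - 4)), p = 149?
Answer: -386950194668410/68327756847 ≈ -5663.1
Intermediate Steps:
u(O) = -22/37 + 76/(7*O) (u(O) = 22*(-1/37) - 76*(-1/(7*O)) = -22/37 - 76*(-1/(7*O)) = -22/37 - (-76)/(7*O) = -22/37 + 76/(7*O))
I = -78435400696/68327756847 (I = 18480/(-16097) + ((2/259)*(1406 - 77*6)/6)/10926 = 18480*(-1/16097) + ((2/259)*(1/6)*(1406 - 462))*(1/10926) = -18480/16097 + ((2/259)*(1/6)*944)*(1/10926) = -18480/16097 + (944/777)*(1/10926) = -18480/16097 + 472/4244751 = -78435400696/68327756847 ≈ -1.1479)
I - 38*p = -78435400696/68327756847 - 38*149 = -78435400696/68327756847 - 5662 = -386950194668410/68327756847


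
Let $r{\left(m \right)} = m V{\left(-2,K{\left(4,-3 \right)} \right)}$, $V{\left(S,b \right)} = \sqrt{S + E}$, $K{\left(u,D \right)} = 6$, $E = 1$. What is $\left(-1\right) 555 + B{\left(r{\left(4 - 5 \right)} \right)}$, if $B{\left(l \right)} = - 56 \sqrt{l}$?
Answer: $-555 - 56 \sqrt{- i} \approx -594.6 + 39.598 i$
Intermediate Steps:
$V{\left(S,b \right)} = \sqrt{1 + S}$ ($V{\left(S,b \right)} = \sqrt{S + 1} = \sqrt{1 + S}$)
$r{\left(m \right)} = i m$ ($r{\left(m \right)} = m \sqrt{1 - 2} = m \sqrt{-1} = m i = i m$)
$\left(-1\right) 555 + B{\left(r{\left(4 - 5 \right)} \right)} = \left(-1\right) 555 - 56 \sqrt{i \left(4 - 5\right)} = -555 - 56 \sqrt{i \left(-1\right)} = -555 - 56 \sqrt{- i}$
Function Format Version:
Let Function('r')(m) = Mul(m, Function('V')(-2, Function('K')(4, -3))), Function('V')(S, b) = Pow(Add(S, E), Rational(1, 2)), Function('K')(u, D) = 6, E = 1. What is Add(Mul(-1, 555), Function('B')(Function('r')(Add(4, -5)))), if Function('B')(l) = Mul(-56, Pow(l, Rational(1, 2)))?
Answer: Add(-555, Mul(-56, Pow(Mul(-1, I), Rational(1, 2)))) ≈ Add(-594.60, Mul(39.598, I))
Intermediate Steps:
Function('V')(S, b) = Pow(Add(1, S), Rational(1, 2)) (Function('V')(S, b) = Pow(Add(S, 1), Rational(1, 2)) = Pow(Add(1, S), Rational(1, 2)))
Function('r')(m) = Mul(I, m) (Function('r')(m) = Mul(m, Pow(Add(1, -2), Rational(1, 2))) = Mul(m, Pow(-1, Rational(1, 2))) = Mul(m, I) = Mul(I, m))
Add(Mul(-1, 555), Function('B')(Function('r')(Add(4, -5)))) = Add(Mul(-1, 555), Mul(-56, Pow(Mul(I, Add(4, -5)), Rational(1, 2)))) = Add(-555, Mul(-56, Pow(Mul(I, -1), Rational(1, 2)))) = Add(-555, Mul(-56, Pow(Mul(-1, I), Rational(1, 2))))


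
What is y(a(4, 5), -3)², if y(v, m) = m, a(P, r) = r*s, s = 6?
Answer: 9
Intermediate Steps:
a(P, r) = 6*r (a(P, r) = r*6 = 6*r)
y(a(4, 5), -3)² = (-3)² = 9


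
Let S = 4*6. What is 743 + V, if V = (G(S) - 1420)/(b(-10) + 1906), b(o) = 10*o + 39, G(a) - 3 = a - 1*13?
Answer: 1369429/1845 ≈ 742.24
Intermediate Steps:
S = 24
G(a) = -10 + a (G(a) = 3 + (a - 1*13) = 3 + (a - 13) = 3 + (-13 + a) = -10 + a)
b(o) = 39 + 10*o
V = -1406/1845 (V = ((-10 + 24) - 1420)/((39 + 10*(-10)) + 1906) = (14 - 1420)/((39 - 100) + 1906) = -1406/(-61 + 1906) = -1406/1845 ≈ -0.76206)
743 + V = 743 - 1406/1845 = 1369429/1845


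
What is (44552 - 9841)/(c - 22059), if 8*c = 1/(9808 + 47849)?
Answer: -16010657016/10174846103 ≈ -1.5736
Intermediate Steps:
c = 1/461256 (c = 1/(8*(9808 + 47849)) = (1/8)/57657 = (1/8)*(1/57657) = 1/461256 ≈ 2.1680e-6)
(44552 - 9841)/(c - 22059) = (44552 - 9841)/(1/461256 - 22059) = 34711/(-10174846103/461256) = 34711*(-461256/10174846103) = -16010657016/10174846103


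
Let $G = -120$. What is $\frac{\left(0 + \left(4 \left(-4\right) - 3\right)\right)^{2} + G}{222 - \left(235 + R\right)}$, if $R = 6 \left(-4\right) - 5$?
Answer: $\frac{241}{16} \approx 15.063$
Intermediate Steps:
$R = -29$ ($R = -24 - 5 = -29$)
$\frac{\left(0 + \left(4 \left(-4\right) - 3\right)\right)^{2} + G}{222 - \left(235 + R\right)} = \frac{\left(0 + \left(4 \left(-4\right) - 3\right)\right)^{2} - 120}{222 - 206} = \frac{\left(0 - 19\right)^{2} - 120}{222 + \left(-235 + 29\right)} = \frac{\left(0 - 19\right)^{2} - 120}{222 - 206} = \frac{\left(-19\right)^{2} - 120}{16} = \left(361 - 120\right) \frac{1}{16} = 241 \cdot \frac{1}{16} = \frac{241}{16}$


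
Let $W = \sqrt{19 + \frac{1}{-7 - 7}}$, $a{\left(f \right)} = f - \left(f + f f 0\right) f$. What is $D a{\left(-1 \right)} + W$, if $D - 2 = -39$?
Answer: $74 + \frac{\sqrt{3710}}{14} \approx 78.351$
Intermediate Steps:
$D = -37$ ($D = 2 - 39 = -37$)
$a{\left(f \right)} = f - f^{2}$ ($a{\left(f \right)} = f - \left(f + f^{2} \cdot 0\right) f = f - \left(f + 0\right) f = f - f f = f - f^{2}$)
$W = \frac{\sqrt{3710}}{14}$ ($W = \sqrt{19 + \frac{1}{-14}} = \sqrt{19 - \frac{1}{14}} = \sqrt{\frac{265}{14}} = \frac{\sqrt{3710}}{14} \approx 4.3507$)
$D a{\left(-1 \right)} + W = - 37 \left(- (1 - -1)\right) + \frac{\sqrt{3710}}{14} = - 37 \left(- (1 + 1)\right) + \frac{\sqrt{3710}}{14} = - 37 \left(\left(-1\right) 2\right) + \frac{\sqrt{3710}}{14} = \left(-37\right) \left(-2\right) + \frac{\sqrt{3710}}{14} = 74 + \frac{\sqrt{3710}}{14}$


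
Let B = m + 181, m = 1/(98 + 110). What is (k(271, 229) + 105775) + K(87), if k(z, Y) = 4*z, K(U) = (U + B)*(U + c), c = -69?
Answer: 11615041/104 ≈ 1.1168e+5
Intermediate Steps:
m = 1/208 ≈ 0.0048077
B = 37649/208 (B = 1/208 + 181 = 37649/208 ≈ 181.00)
K(U) = (-69 + U)*(37649/208 + U) (K(U) = (U + 37649/208)*(U - 69) = (37649/208 + U)*(-69 + U) = (-69 + U)*(37649/208 + U))
(k(271, 229) + 105775) + K(87) = (4*271 + 105775) + (-2597781/208 + 87² + (23297/208)*87) = (1084 + 105775) + (-2597781/208 + 7569 + 2026839/208) = 106859 + 501705/104 = 11615041/104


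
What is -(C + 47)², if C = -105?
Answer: -3364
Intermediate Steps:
-(C + 47)² = -(-105 + 47)² = -1*(-58)² = -1*3364 = -3364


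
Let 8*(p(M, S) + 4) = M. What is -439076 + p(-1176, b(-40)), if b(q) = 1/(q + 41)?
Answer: -439227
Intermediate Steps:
b(q) = 1/(41 + q)
p(M, S) = -4 + M/8
-439076 + p(-1176, b(-40)) = -439076 + (-4 + (1/8)*(-1176)) = -439076 + (-4 - 147) = -439076 - 151 = -439227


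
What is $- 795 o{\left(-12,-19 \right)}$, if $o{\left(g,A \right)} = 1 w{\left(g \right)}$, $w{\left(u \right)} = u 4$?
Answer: $38160$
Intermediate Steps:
$w{\left(u \right)} = 4 u$
$o{\left(g,A \right)} = 4 g$ ($o{\left(g,A \right)} = 1 \cdot 4 g = 4 g$)
$- 795 o{\left(-12,-19 \right)} = - 795 \cdot 4 \left(-12\right) = \left(-795\right) \left(-48\right) = 38160$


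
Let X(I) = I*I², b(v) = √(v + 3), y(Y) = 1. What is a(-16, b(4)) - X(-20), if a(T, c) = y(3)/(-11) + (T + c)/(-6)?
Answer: 264085/33 - √7/6 ≈ 8002.1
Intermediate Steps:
b(v) = √(3 + v)
X(I) = I³
a(T, c) = -1/11 - T/6 - c/6 (a(T, c) = 1/(-11) + (T + c)/(-6) = 1*(-1/11) + (T + c)*(-⅙) = -1/11 + (-T/6 - c/6) = -1/11 - T/6 - c/6)
a(-16, b(4)) - X(-20) = (-1/11 - ⅙*(-16) - √(3 + 4)/6) - 1*(-20)³ = (-1/11 + 8/3 - √7/6) - 1*(-8000) = (85/33 - √7/6) + 8000 = 264085/33 - √7/6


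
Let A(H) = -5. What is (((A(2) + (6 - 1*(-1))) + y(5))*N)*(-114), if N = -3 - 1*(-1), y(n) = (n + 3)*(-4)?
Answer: -6840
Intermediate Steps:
y(n) = -12 - 4*n (y(n) = (3 + n)*(-4) = -12 - 4*n)
N = -2 (N = -3 + 1 = -2)
(((A(2) + (6 - 1*(-1))) + y(5))*N)*(-114) = (((-5 + (6 - 1*(-1))) + (-12 - 4*5))*(-2))*(-114) = (((-5 + (6 + 1)) + (-12 - 20))*(-2))*(-114) = (((-5 + 7) - 32)*(-2))*(-114) = ((2 - 32)*(-2))*(-114) = -30*(-2)*(-114) = 60*(-114) = -6840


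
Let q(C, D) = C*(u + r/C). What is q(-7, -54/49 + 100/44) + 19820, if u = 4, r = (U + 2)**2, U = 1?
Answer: 19801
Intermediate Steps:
r = 9 (r = (1 + 2)**2 = 3**2 = 9)
q(C, D) = C*(4 + 9/C)
q(-7, -54/49 + 100/44) + 19820 = (9 + 4*(-7)) + 19820 = (9 - 28) + 19820 = -19 + 19820 = 19801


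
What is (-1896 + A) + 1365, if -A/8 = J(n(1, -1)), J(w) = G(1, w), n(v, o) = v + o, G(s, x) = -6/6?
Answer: -523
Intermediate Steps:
G(s, x) = -1 (G(s, x) = -6*1/6 = -1)
n(v, o) = o + v
J(w) = -1
A = 8 (A = -8*(-1) = 8)
(-1896 + A) + 1365 = (-1896 + 8) + 1365 = -1888 + 1365 = -523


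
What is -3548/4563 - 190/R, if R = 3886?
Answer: -7327249/8865909 ≈ -0.82645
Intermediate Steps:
-3548/4563 - 190/R = -3548/4563 - 190/3886 = -3548*1/4563 - 190*1/3886 = -3548/4563 - 95/1943 = -7327249/8865909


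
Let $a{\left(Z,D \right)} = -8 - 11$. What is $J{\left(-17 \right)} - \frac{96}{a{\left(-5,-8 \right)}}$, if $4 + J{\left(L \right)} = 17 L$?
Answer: $- \frac{5471}{19} \approx -287.95$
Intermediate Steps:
$a{\left(Z,D \right)} = -19$ ($a{\left(Z,D \right)} = -8 - 11 = -19$)
$J{\left(L \right)} = -4 + 17 L$
$J{\left(-17 \right)} - \frac{96}{a{\left(-5,-8 \right)}} = \left(-4 + 17 \left(-17\right)\right) - \frac{96}{-19} = \left(-4 - 289\right) - 96 \left(- \frac{1}{19}\right) = -293 - - \frac{96}{19} = -293 + \frac{96}{19} = - \frac{5471}{19}$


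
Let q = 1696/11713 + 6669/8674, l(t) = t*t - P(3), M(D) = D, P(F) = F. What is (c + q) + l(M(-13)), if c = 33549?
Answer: 64631855527/1916954 ≈ 33716.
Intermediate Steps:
l(t) = -3 + t**2 (l(t) = t*t - 1*3 = t**2 - 3 = -3 + t**2)
q = 1751417/1916954 (q = 1696*(1/11713) + 6669*(1/8674) = 32/221 + 6669/8674 = 1751417/1916954 ≈ 0.91365)
(c + q) + l(M(-13)) = (33549 + 1751417/1916954) + (-3 + (-13)**2) = 64313641163/1916954 + (-3 + 169) = 64313641163/1916954 + 166 = 64631855527/1916954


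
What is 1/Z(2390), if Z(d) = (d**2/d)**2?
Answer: 1/5712100 ≈ 1.7507e-7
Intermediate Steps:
Z(d) = d**2
1/Z(2390) = 1/(2390**2) = 1/5712100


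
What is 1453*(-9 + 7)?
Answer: -2906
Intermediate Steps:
1453*(-9 + 7) = 1453*(-2) = -2906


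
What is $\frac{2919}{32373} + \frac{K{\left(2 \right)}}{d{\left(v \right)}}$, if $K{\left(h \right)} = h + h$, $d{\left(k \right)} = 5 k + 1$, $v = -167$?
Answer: $\frac{128053}{1499949} \approx 0.085372$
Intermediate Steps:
$d{\left(k \right)} = 1 + 5 k$
$K{\left(h \right)} = 2 h$
$\frac{2919}{32373} + \frac{K{\left(2 \right)}}{d{\left(v \right)}} = \frac{2919}{32373} + \frac{2 \cdot 2}{1 + 5 \left(-167\right)} = 2919 \cdot \frac{1}{32373} + \frac{4}{1 - 835} = \frac{973}{10791} + \frac{4}{-834} = \frac{973}{10791} + 4 \left(- \frac{1}{834}\right) = \frac{973}{10791} - \frac{2}{417} = \frac{128053}{1499949}$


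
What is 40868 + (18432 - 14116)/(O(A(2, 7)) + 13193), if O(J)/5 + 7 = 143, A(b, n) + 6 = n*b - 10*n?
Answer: 566966080/13873 ≈ 40868.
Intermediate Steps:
A(b, n) = -6 - 10*n + b*n (A(b, n) = -6 + (n*b - 10*n) = -6 + (b*n - 10*n) = -6 + (-10*n + b*n) = -6 - 10*n + b*n)
O(J) = 680 (O(J) = -35 + 5*143 = -35 + 715 = 680)
40868 + (18432 - 14116)/(O(A(2, 7)) + 13193) = 40868 + (18432 - 14116)/(680 + 13193) = 40868 + 4316/13873 = 566966080/13873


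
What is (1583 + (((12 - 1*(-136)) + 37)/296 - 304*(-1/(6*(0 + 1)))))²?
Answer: 1538443729/576 ≈ 2.6709e+6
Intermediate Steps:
(1583 + (((12 - 1*(-136)) + 37)/296 - 304*(-1/(6*(0 + 1)))))² = (1583 + (((12 + 136) + 37)*(1/296) - 304/((-6*1))))² = (1583 + ((148 + 37)*(1/296) - 304/(-6)))² = (1583 + (185*(1/296) - 304*(-⅙)))² = (1583 + (5/8 + 152/3))² = (1583 + 1231/24)² = (39223/24)² = 1538443729/576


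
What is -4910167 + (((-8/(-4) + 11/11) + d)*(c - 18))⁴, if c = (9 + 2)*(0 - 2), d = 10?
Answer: 73111249833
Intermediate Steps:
c = -22 (c = 11*(-2) = -22)
-4910167 + (((-8/(-4) + 11/11) + d)*(c - 18))⁴ = -4910167 + (((-8/(-4) + 11/11) + 10)*(-22 - 18))⁴ = -4910167 + (((-8*(-¼) + 11*(1/11)) + 10)*(-40))⁴ = -4910167 + (((2 + 1) + 10)*(-40))⁴ = -4910167 + ((3 + 10)*(-40))⁴ = -4910167 + (13*(-40))⁴ = -4910167 + (-520)⁴ = -4910167 + 73116160000 = 73111249833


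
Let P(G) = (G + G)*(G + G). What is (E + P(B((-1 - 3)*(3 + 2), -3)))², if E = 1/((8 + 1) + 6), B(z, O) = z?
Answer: 576048001/225 ≈ 2.5602e+6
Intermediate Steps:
E = 1/15 (E = 1/(9 + 6) = 1/15 ≈ 0.066667)
P(G) = 4*G² (P(G) = (2*G)*(2*G) = 4*G²)
(E + P(B((-1 - 3)*(3 + 2), -3)))² = (1/15 + 4*((-1 - 3)*(3 + 2))²)² = (1/15 + 4*(-4*5)²)² = (1/15 + 4*(-20)²)² = (1/15 + 4*400)² = (1/15 + 1600)² = (24001/15)² = 576048001/225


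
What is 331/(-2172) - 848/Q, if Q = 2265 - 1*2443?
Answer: 891469/193308 ≈ 4.6116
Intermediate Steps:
Q = -178 (Q = 2265 - 2443 = -178)
331/(-2172) - 848/Q = 331/(-2172) - 848/(-178) = 331*(-1/2172) - 848*(-1/178) = -331/2172 + 424/89 = 891469/193308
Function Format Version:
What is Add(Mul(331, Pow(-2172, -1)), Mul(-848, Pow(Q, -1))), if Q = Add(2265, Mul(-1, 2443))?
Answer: Rational(891469, 193308) ≈ 4.6116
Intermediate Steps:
Q = -178 (Q = Add(2265, -2443) = -178)
Add(Mul(331, Pow(-2172, -1)), Mul(-848, Pow(Q, -1))) = Add(Mul(331, Pow(-2172, -1)), Mul(-848, Pow(-178, -1))) = Add(Mul(331, Rational(-1, 2172)), Mul(-848, Rational(-1, 178))) = Add(Rational(-331, 2172), Rational(424, 89)) = Rational(891469, 193308)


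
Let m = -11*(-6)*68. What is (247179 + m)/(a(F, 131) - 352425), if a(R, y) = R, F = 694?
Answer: -251667/351731 ≈ -0.71551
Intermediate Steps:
m = 4488 (m = 66*68 = 4488)
(247179 + m)/(a(F, 131) - 352425) = (247179 + 4488)/(694 - 352425) = 251667/(-351731) = 251667*(-1/351731) = -251667/351731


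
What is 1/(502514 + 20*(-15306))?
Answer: 1/196394 ≈ 5.0918e-6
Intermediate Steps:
1/(502514 + 20*(-15306)) = 1/(502514 - 306120) = 1/196394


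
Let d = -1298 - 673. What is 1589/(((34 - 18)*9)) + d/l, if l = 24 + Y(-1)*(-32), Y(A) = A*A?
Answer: 37067/144 ≈ 257.41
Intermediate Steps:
Y(A) = A²
l = -8 (l = 24 + (-1)²*(-32) = 24 + 1*(-32) = 24 - 32 = -8)
d = -1971
1589/(((34 - 18)*9)) + d/l = 1589/(((34 - 18)*9)) - 1971/(-8) = 1589/((16*9)) - 1971*(-⅛) = 1589/144 + 1971/8 = 37067/144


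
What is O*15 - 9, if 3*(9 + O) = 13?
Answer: -79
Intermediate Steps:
O = -14/3 (O = -9 + (⅓)*13 = -9 + 13/3 = -14/3 ≈ -4.6667)
O*15 - 9 = -14/3*15 - 9 = -70 - 9 = -79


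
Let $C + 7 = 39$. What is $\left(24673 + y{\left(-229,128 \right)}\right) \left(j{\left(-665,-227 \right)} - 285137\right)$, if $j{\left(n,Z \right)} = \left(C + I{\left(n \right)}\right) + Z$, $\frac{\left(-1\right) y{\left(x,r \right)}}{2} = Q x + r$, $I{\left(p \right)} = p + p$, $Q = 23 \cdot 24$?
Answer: $-79472166246$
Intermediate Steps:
$Q = 552$
$C = 32$ ($C = -7 + 39 = 32$)
$I{\left(p \right)} = 2 p$
$y{\left(x,r \right)} = - 1104 x - 2 r$ ($y{\left(x,r \right)} = - 2 \left(552 x + r\right) = - 2 \left(r + 552 x\right) = - 1104 x - 2 r$)
$j{\left(n,Z \right)} = 32 + Z + 2 n$ ($j{\left(n,Z \right)} = \left(32 + 2 n\right) + Z = 32 + Z + 2 n$)
$\left(24673 + y{\left(-229,128 \right)}\right) \left(j{\left(-665,-227 \right)} - 285137\right) = \left(24673 - -252560\right) \left(\left(32 - 227 + 2 \left(-665\right)\right) - 285137\right) = \left(24673 + \left(252816 - 256\right)\right) \left(\left(32 - 227 - 1330\right) - 285137\right) = \left(24673 + 252560\right) \left(-1525 - 285137\right) = 277233 \left(-286662\right) = -79472166246$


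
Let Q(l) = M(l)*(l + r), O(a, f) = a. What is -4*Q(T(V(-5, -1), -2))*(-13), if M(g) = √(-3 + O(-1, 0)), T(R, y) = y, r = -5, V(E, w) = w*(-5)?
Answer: -728*I ≈ -728.0*I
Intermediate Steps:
V(E, w) = -5*w
M(g) = 2*I (M(g) = √(-3 - 1) = √(-4) = 2*I)
Q(l) = 2*I*(-5 + l) (Q(l) = (2*I)*(l - 5) = (2*I)*(-5 + l) = 2*I*(-5 + l))
-4*Q(T(V(-5, -1), -2))*(-13) = -8*I*(-5 - 2)*(-13) = -8*I*(-7)*(-13) = -(-56)*I*(-13) = (56*I)*(-13) = -728*I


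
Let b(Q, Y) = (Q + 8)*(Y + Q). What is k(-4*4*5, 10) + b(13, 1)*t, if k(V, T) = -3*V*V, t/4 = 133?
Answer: 137208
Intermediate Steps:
b(Q, Y) = (8 + Q)*(Q + Y)
t = 532 (t = 4*133 = 532)
k(V, T) = -3*V**2
k(-4*4*5, 10) + b(13, 1)*t = -3*(-4*4*5)**2 + (13**2 + 8*13 + 8*1 + 13*1)*532 = -3*(-16*5)**2 + (169 + 104 + 8 + 13)*532 = -3*(-80)**2 + 294*532 = -3*6400 + 156408 = -19200 + 156408 = 137208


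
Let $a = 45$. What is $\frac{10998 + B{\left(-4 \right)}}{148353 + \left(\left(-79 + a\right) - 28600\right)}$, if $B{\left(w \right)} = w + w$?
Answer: $\frac{10990}{119719} \approx 0.091798$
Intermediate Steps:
$B{\left(w \right)} = 2 w$
$\frac{10998 + B{\left(-4 \right)}}{148353 + \left(\left(-79 + a\right) - 28600\right)} = \frac{10998 + 2 \left(-4\right)}{148353 + \left(\left(-79 + 45\right) - 28600\right)} = \frac{10998 - 8}{148353 - 28634} = \frac{10990}{148353 - 28634} = \frac{10990}{119719}$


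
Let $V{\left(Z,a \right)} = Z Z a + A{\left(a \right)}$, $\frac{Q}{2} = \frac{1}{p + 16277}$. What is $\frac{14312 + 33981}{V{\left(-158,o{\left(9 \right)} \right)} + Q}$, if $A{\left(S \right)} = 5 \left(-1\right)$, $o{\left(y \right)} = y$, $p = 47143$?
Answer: $\frac{1531371030}{7124317411} \approx 0.21495$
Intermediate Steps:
$A{\left(S \right)} = -5$
$Q = \frac{1}{31710}$ ($Q = \frac{2}{47143 + 16277} = \frac{2}{63420} = 2 \cdot \frac{1}{63420} = \frac{1}{31710} \approx 3.1536 \cdot 10^{-5}$)
$V{\left(Z,a \right)} = -5 + a Z^{2}$ ($V{\left(Z,a \right)} = Z Z a - 5 = Z^{2} a - 5 = a Z^{2} - 5 = -5 + a Z^{2}$)
$\frac{14312 + 33981}{V{\left(-158,o{\left(9 \right)} \right)} + Q} = \frac{14312 + 33981}{\left(-5 + 9 \left(-158\right)^{2}\right) + \frac{1}{31710}} = \frac{48293}{\left(-5 + 9 \cdot 24964\right) + \frac{1}{31710}} = \frac{48293}{\left(-5 + 224676\right) + \frac{1}{31710}} = \frac{48293}{224671 + \frac{1}{31710}} = \frac{48293}{\frac{7124317411}{31710}} = 48293 \cdot \frac{31710}{7124317411} = \frac{1531371030}{7124317411}$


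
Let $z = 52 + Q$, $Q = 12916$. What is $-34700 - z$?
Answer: $-47668$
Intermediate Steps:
$z = 12968$ ($z = 52 + 12916 = 12968$)
$-34700 - z = -34700 - 12968 = -47668$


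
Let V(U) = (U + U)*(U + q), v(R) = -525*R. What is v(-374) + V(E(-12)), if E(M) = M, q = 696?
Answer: 179934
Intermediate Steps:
V(U) = 2*U*(696 + U) (V(U) = (U + U)*(U + 696) = (2*U)*(696 + U) = 2*U*(696 + U))
v(-374) + V(E(-12)) = -525*(-374) + 2*(-12)*(696 - 12) = 196350 + 2*(-12)*684 = 196350 - 16416 = 179934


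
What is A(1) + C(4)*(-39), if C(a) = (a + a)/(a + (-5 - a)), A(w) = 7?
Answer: 347/5 ≈ 69.400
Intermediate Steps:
C(a) = -2*a/5 (C(a) = (2*a)/(-5) = (2*a)*(-⅕) = -2*a/5)
A(1) + C(4)*(-39) = 7 - ⅖*4*(-39) = 7 - 8/5*(-39) = 7 + 312/5 = 347/5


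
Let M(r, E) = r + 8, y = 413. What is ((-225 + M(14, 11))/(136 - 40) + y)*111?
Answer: 1459465/32 ≈ 45608.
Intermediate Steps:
M(r, E) = 8 + r
((-225 + M(14, 11))/(136 - 40) + y)*111 = ((-225 + (8 + 14))/(136 - 40) + 413)*111 = ((-225 + 22)/96 + 413)*111 = (-203*1/96 + 413)*111 = (-203/96 + 413)*111 = (39445/96)*111 = 1459465/32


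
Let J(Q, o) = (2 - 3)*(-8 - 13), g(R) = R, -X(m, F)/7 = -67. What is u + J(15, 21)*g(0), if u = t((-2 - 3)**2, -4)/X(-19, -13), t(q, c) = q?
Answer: 25/469 ≈ 0.053305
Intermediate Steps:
X(m, F) = 469 (X(m, F) = -7*(-67) = 469)
J(Q, o) = 21 (J(Q, o) = -1*(-21) = 21)
u = 25/469 (u = (-2 - 3)**2/469 = (-5)**2*(1/469) = 25*(1/469) = 25/469 ≈ 0.053305)
u + J(15, 21)*g(0) = 25/469 + 21*0 = 25/469 + 0 = 25/469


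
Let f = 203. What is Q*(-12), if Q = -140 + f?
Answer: -756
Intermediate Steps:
Q = 63 (Q = -140 + 203 = 63)
Q*(-12) = 63*(-12) = -756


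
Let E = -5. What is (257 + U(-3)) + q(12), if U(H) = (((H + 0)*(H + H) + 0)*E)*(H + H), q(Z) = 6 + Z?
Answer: 815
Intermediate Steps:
U(H) = -20*H³ (U(H) = (((H + 0)*(H + H) + 0)*(-5))*(H + H) = ((H*(2*H) + 0)*(-5))*(2*H) = ((2*H² + 0)*(-5))*(2*H) = ((2*H²)*(-5))*(2*H) = (-10*H²)*(2*H) = -20*H³)
(257 + U(-3)) + q(12) = (257 - 20*(-3)³) + (6 + 12) = (257 - 20*(-27)) + 18 = (257 + 540) + 18 = 797 + 18 = 815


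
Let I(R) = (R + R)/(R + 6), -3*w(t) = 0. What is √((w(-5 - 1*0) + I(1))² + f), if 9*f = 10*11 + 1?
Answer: 5*√219/21 ≈ 3.5235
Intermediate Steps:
w(t) = 0 (w(t) = -⅓*0 = 0)
f = 37/3 (f = (10*11 + 1)/9 = (110 + 1)/9 = (⅑)*111 = 37/3 ≈ 12.333)
I(R) = 2*R/(6 + R) (I(R) = (2*R)/(6 + R) = 2*R/(6 + R))
√((w(-5 - 1*0) + I(1))² + f) = √((0 + 2*1/(6 + 1))² + 37/3) = √((0 + 2*1/7)² + 37/3) = √((0 + 2*1*(⅐))² + 37/3) = √((0 + 2/7)² + 37/3) = √((2/7)² + 37/3) = √(4/49 + 37/3) = √(1825/147) = 5*√219/21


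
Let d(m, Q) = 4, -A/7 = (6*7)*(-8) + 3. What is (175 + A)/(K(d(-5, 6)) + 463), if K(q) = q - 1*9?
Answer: 1253/229 ≈ 5.4716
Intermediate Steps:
A = 2331 (A = -7*((6*7)*(-8) + 3) = -7*(42*(-8) + 3) = -7*(-336 + 3) = -7*(-333) = 2331)
K(q) = -9 + q (K(q) = q - 9 = -9 + q)
(175 + A)/(K(d(-5, 6)) + 463) = (175 + 2331)/((-9 + 4) + 463) = 2506/(-5 + 463) = 2506/458 = 2506*(1/458) = 1253/229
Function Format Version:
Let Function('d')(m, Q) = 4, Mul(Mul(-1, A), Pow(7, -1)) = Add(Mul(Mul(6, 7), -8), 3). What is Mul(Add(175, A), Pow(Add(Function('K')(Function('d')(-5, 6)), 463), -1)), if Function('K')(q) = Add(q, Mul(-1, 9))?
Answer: Rational(1253, 229) ≈ 5.4716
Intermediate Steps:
A = 2331 (A = Mul(-7, Add(Mul(Mul(6, 7), -8), 3)) = Mul(-7, Add(Mul(42, -8), 3)) = Mul(-7, Add(-336, 3)) = Mul(-7, -333) = 2331)
Function('K')(q) = Add(-9, q) (Function('K')(q) = Add(q, -9) = Add(-9, q))
Mul(Add(175, A), Pow(Add(Function('K')(Function('d')(-5, 6)), 463), -1)) = Mul(Add(175, 2331), Pow(Add(Add(-9, 4), 463), -1)) = Mul(2506, Pow(Add(-5, 463), -1)) = Mul(2506, Pow(458, -1)) = Mul(2506, Rational(1, 458)) = Rational(1253, 229)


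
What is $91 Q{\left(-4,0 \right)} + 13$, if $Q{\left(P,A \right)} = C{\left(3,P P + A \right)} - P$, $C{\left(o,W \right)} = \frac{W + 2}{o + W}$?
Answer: $\frac{8801}{19} \approx 463.21$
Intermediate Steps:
$C{\left(o,W \right)} = \frac{2 + W}{W + o}$
$Q{\left(P,A \right)} = - P + \frac{2 + A + P^{2}}{3 + A + P^{2}}$ ($Q{\left(P,A \right)} = \frac{2 + \left(P P + A\right)}{\left(P P + A\right) + 3} - P = \frac{2 + \left(P^{2} + A\right)}{\left(P^{2} + A\right) + 3} - P = \frac{2 + \left(A + P^{2}\right)}{\left(A + P^{2}\right) + 3} - P = \frac{2 + A + P^{2}}{3 + A + P^{2}} - P = - P + \frac{2 + A + P^{2}}{3 + A + P^{2}}$)
$91 Q{\left(-4,0 \right)} + 13 = 91 \frac{2 + 0 + \left(-4\right)^{2} - - 4 \left(3 + 0 + \left(-4\right)^{2}\right)}{3 + 0 + \left(-4\right)^{2}} + 13 = 91 \frac{2 + 0 + 16 - - 4 \left(3 + 0 + 16\right)}{3 + 0 + 16} + 13 = 91 \frac{2 + 0 + 16 - \left(-4\right) 19}{19} + 13 = 91 \frac{2 + 0 + 16 + 76}{19} + 13 = 91 \cdot \frac{1}{19} \cdot 94 + 13 = 91 \cdot \frac{94}{19} + 13 = \frac{8554}{19} + 13 = \frac{8801}{19}$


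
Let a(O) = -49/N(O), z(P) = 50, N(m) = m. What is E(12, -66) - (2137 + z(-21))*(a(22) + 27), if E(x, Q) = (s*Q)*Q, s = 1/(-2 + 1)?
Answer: -1287747/22 ≈ -58534.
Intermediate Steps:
s = -1 (s = 1/(-1) = -1)
E(x, Q) = -Q² (E(x, Q) = (-Q)*Q = -Q²)
a(O) = -49/O
E(12, -66) - (2137 + z(-21))*(a(22) + 27) = -1*(-66)² - (2137 + 50)*(-49/22 + 27) = -1*4356 - 2187*(-49*1/22 + 27) = -4356 - 2187*(-49/22 + 27) = -4356 - 2187*545/22 = -4356 - 1*1191915/22 = -4356 - 1191915/22 = -1287747/22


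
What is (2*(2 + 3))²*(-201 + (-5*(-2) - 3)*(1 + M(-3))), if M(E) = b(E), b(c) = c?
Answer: -21500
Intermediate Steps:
M(E) = E
(2*(2 + 3))²*(-201 + (-5*(-2) - 3)*(1 + M(-3))) = (2*(2 + 3))²*(-201 + (-5*(-2) - 3)*(1 - 3)) = (2*5)²*(-201 + (10 - 3)*(-2)) = 10²*(-201 + 7*(-2)) = 100*(-201 - 14) = 100*(-215) = -21500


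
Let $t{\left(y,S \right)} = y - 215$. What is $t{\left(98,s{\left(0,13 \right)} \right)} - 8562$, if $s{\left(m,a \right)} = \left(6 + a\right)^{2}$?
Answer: $-8679$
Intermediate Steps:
$t{\left(y,S \right)} = -215 + y$
$t{\left(98,s{\left(0,13 \right)} \right)} - 8562 = \left(-215 + 98\right) - 8562 = -117 - 8562 = -8679$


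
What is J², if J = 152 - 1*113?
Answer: 1521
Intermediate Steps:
J = 39 (J = 152 - 113 = 39)
J² = 39² = 1521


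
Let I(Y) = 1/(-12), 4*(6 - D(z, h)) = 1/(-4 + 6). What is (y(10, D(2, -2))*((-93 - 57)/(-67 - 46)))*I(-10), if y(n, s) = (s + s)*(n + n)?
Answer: -5875/226 ≈ -25.996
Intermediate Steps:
D(z, h) = 47/8 (D(z, h) = 6 - 1/(4*(-4 + 6)) = 6 - 1/4/2 = 6 - 1/4*1/2 = 6 - 1/8 = 47/8)
y(n, s) = 4*n*s (y(n, s) = (2*s)*(2*n) = 4*n*s)
I(Y) = -1/12
(y(10, D(2, -2))*((-93 - 57)/(-67 - 46)))*I(-10) = ((4*10*(47/8))*((-93 - 57)/(-67 - 46)))*(-1/12) = (235*(-150/(-113)))*(-1/12) = (235*(-150*(-1/113)))*(-1/12) = (235*(150/113))*(-1/12) = (35250/113)*(-1/12) = -5875/226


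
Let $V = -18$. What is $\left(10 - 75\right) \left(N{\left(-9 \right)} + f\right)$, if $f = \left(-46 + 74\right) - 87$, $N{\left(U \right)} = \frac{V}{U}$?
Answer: $3705$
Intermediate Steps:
$N{\left(U \right)} = - \frac{18}{U}$
$f = -59$ ($f = 28 - 87 = -59$)
$\left(10 - 75\right) \left(N{\left(-9 \right)} + f\right) = \left(10 - 75\right) \left(- \frac{18}{-9} - 59\right) = \left(10 - 75\right) \left(\left(-18\right) \left(- \frac{1}{9}\right) - 59\right) = \left(10 - 75\right) \left(2 - 59\right) = \left(-65\right) \left(-57\right) = 3705$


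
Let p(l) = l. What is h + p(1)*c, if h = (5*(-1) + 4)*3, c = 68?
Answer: 65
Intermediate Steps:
h = -3 (h = (-5 + 4)*3 = -1*3 = -3)
h + p(1)*c = -3 + 1*68 = -3 + 68 = 65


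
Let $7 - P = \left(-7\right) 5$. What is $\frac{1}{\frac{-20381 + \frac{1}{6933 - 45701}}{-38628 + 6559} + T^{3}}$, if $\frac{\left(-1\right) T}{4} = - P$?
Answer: $\frac{1243250992}{5895039477829553} \approx 2.109 \cdot 10^{-7}$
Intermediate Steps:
$P = 42$ ($P = 7 - \left(-7\right) 5 = 7 - -35 = 7 + 35 = 42$)
$T = 168$ ($T = - 4 \left(\left(-1\right) 42\right) = \left(-4\right) \left(-42\right) = 168$)
$\frac{1}{\frac{-20381 + \frac{1}{6933 - 45701}}{-38628 + 6559} + T^{3}} = \frac{1}{\frac{-20381 + \frac{1}{6933 - 45701}}{-38628 + 6559} + 168^{3}} = \frac{1}{\frac{-20381 + \frac{1}{-38768}}{-32069} + 4741632} = \frac{1}{\left(-20381 - \frac{1}{38768}\right) \left(- \frac{1}{32069}\right) + 4741632} = \frac{1}{\left(- \frac{790130609}{38768}\right) \left(- \frac{1}{32069}\right) + 4741632} = \frac{1}{\frac{790130609}{1243250992} + 4741632} = \frac{1}{\frac{5895039477829553}{1243250992}} = \frac{1243250992}{5895039477829553}$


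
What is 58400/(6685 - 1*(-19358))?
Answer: 58400/26043 ≈ 2.2424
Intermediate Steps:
58400/(6685 - 1*(-19358)) = 58400/(6685 + 19358) = 58400/26043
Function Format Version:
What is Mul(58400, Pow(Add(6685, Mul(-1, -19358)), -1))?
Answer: Rational(58400, 26043) ≈ 2.2424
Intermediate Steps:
Mul(58400, Pow(Add(6685, Mul(-1, -19358)), -1)) = Mul(58400, Pow(Add(6685, 19358), -1)) = Mul(58400, Pow(26043, -1)) = Mul(58400, Rational(1, 26043)) = Rational(58400, 26043)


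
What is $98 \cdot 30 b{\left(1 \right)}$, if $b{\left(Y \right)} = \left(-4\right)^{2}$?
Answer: $47040$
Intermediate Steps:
$b{\left(Y \right)} = 16$
$98 \cdot 30 b{\left(1 \right)} = 98 \cdot 30 \cdot 16 = 2940 \cdot 16 = 47040$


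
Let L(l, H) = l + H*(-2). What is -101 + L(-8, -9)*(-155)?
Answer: -1651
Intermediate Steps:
L(l, H) = l - 2*H
-101 + L(-8, -9)*(-155) = -101 + (-8 - 2*(-9))*(-155) = -101 + (-8 + 18)*(-155) = -101 + 10*(-155) = -101 - 1550 = -1651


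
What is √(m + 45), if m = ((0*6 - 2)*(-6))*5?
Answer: √105 ≈ 10.247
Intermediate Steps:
m = 60 (m = ((0 - 2)*(-6))*5 = -2*(-6)*5 = 12*5 = 60)
√(m + 45) = √(60 + 45) = √105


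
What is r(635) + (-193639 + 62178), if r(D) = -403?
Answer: -131864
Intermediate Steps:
r(635) + (-193639 + 62178) = -403 + (-193639 + 62178) = -403 - 131461 = -131864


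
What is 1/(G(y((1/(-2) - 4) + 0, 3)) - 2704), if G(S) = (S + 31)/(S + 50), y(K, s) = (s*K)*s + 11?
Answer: -41/110861 ≈ -0.00036983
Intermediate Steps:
y(K, s) = 11 + K*s² (y(K, s) = (K*s)*s + 11 = K*s² + 11 = 11 + K*s²)
G(S) = (31 + S)/(50 + S)
1/(G(y((1/(-2) - 4) + 0, 3)) - 2704) = 1/((31 + (11 + ((1/(-2) - 4) + 0)*3²))/(50 + (11 + ((1/(-2) - 4) + 0)*3²)) - 2704) = 1/((31 + (11 + ((-½ - 4) + 0)*9))/(50 + (11 + ((-½ - 4) + 0)*9)) - 2704) = 1/((31 + (11 + (-9/2 + 0)*9))/(50 + (11 + (-9/2 + 0)*9)) - 2704) = 1/((31 + (11 - 9/2*9))/(50 + (11 - 9/2*9)) - 2704) = 1/((31 + (11 - 81/2))/(50 + (11 - 81/2)) - 2704) = 1/((31 - 59/2)/(50 - 59/2) - 2704) = 1/((3/2)/(41/2) - 2704) = 1/((2/41)*(3/2) - 2704) = 1/(3/41 - 2704) = 1/(-110861/41) = -41/110861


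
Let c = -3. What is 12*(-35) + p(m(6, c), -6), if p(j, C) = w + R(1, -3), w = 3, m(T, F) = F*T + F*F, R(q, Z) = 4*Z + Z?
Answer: -432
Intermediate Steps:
R(q, Z) = 5*Z
m(T, F) = F**2 + F*T (m(T, F) = F*T + F**2 = F**2 + F*T)
p(j, C) = -12 (p(j, C) = 3 + 5*(-3) = 3 - 15 = -12)
12*(-35) + p(m(6, c), -6) = 12*(-35) - 12 = -420 - 12 = -432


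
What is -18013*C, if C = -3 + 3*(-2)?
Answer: 162117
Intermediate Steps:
C = -9 (C = -3 - 6 = -9)
-18013*C = -18013*(-9) = 162117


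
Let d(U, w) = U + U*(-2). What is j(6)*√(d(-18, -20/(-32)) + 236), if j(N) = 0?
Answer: 0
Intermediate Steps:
d(U, w) = -U (d(U, w) = U - 2*U = -U)
j(6)*√(d(-18, -20/(-32)) + 236) = 0*√(-1*(-18) + 236) = 0*√(18 + 236) = 0*√254 = 0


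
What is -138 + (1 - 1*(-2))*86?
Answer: 120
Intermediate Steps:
-138 + (1 - 1*(-2))*86 = -138 + (1 + 2)*86 = -138 + 3*86 = -138 + 258 = 120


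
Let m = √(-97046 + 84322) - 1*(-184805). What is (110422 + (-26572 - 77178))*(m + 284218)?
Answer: 3129321456 + 13344*I*√3181 ≈ 3.1293e+9 + 7.5261e+5*I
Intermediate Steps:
m = 184805 + 2*I*√3181 (m = √(-12724) + 184805 = 2*I*√3181 + 184805 = 184805 + 2*I*√3181 ≈ 1.8481e+5 + 112.8*I)
(110422 + (-26572 - 77178))*(m + 284218) = (110422 + (-26572 - 77178))*((184805 + 2*I*√3181) + 284218) = (110422 - 103750)*(469023 + 2*I*√3181) = 6672*(469023 + 2*I*√3181) = 3129321456 + 13344*I*√3181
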